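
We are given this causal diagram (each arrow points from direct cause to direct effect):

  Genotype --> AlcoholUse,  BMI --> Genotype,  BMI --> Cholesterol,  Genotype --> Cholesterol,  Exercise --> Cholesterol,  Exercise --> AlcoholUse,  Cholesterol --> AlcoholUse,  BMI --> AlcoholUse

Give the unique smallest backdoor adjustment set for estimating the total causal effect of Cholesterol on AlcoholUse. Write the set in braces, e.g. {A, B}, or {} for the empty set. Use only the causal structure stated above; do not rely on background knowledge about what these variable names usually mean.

{BMI, Exercise, Genotype}

Variables eligible for adjustment (non-descendants of Cholesterol, excluding Cholesterol and AlcoholUse): {BMI, Exercise, Genotype}.
Backdoor paths from Cholesterol to AlcoholUse:
  P1: Cholesterol <- BMI -> Genotype -> AlcoholUse
  P2: Cholesterol <- BMI -> AlcoholUse
  P3: Cholesterol <- Exercise -> AlcoholUse
  P4: Cholesterol <- Genotype <- BMI -> AlcoholUse
  P5: Cholesterol <- Genotype -> AlcoholUse
The empty set is not sufficient: P1 (Cholesterol <- BMI -> Genotype -> AlcoholUse) has no collider blocking it and no conditioned non-collider, so it is open.
Try {BMI, Exercise, Genotype}:
  P1: blocked at fork node BMI ∈ conditioning set.
  P2: blocked at fork node BMI ∈ conditioning set.
  P3: blocked at fork node Exercise ∈ conditioning set.
  P4: blocked at chain node Genotype ∈ conditioning set.
  P5: blocked at fork node Genotype ∈ conditioning set.
{BMI, Exercise, Genotype} contains no descendant of Cholesterol and blocks every backdoor path.
Every element of {BMI, Exercise, Genotype} is needed (dropping BMI leaves P2 open; dropping Exercise leaves P3 open; dropping Genotype leaves P5 open), so no proper subset is valid.
Among all size-3 subsets of the eligible variables, only {BMI, Exercise, Genotype} blocks every backdoor path, so it is the unique smallest valid adjustment set.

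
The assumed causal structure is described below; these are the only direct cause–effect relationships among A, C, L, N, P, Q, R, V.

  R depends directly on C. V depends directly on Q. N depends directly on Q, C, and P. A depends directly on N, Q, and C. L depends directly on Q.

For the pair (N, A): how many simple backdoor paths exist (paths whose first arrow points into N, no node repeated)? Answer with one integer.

A backdoor path from N to A is any simple undirected path whose first edge points into N (i.e. leaves N via a parent).
Parents of N: {C, P, Q}.
Enumerating:
  P1: N <- C -> A
  P2: N <- Q -> A
That exhausts the simple backdoor paths. Count: 2.

2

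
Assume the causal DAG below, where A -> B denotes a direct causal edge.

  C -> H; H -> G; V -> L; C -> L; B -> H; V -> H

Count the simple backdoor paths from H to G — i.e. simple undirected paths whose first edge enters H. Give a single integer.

0

A backdoor path from H to G is any simple undirected path whose first edge points into H (i.e. leaves H via a parent).
Parents of H: {B, C, V}.
No simple path from any parent of H reaches G without revisiting H, so there are no backdoor paths.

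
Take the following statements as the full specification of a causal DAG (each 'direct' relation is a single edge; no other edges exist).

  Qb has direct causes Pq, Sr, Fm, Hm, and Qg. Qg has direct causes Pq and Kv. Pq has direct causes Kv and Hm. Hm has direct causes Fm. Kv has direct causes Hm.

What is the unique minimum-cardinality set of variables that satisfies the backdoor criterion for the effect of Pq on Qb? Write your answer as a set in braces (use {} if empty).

{Hm, Kv}

Variables eligible for adjustment (non-descendants of Pq, excluding Pq and Qb): {Fm, Hm, Kv, Sr}.
Backdoor paths from Pq to Qb:
  P1: Pq <- Hm <- Fm -> Qb
  P2: Pq <- Hm -> Kv -> Qg -> Qb
  P3: Pq <- Hm -> Qb
  P4: Pq <- Kv <- Hm <- Fm -> Qb
  P5: Pq <- Kv <- Hm -> Qb
  P6: Pq <- Kv -> Qg -> Qb
The empty set is not sufficient: P1 (Pq <- Hm <- Fm -> Qb) has no collider blocking it and no conditioned non-collider, so it is open.
Try {Hm, Kv}:
  P1: blocked at chain node Hm ∈ conditioning set.
  P2: blocked at fork node Hm ∈ conditioning set.
  P3: blocked at fork node Hm ∈ conditioning set.
  P4: blocked at chain node Kv ∈ conditioning set.
  P5: blocked at chain node Kv ∈ conditioning set.
  P6: blocked at fork node Kv ∈ conditioning set.
{Hm, Kv} contains no descendant of Pq and blocks every backdoor path.
Every element of {Hm, Kv} is needed (dropping Hm leaves P1 open; dropping Kv leaves P6 open), so no proper subset is valid.
Among all size-2 subsets of the eligible variables, only {Hm, Kv} blocks every backdoor path, so it is the unique smallest valid adjustment set.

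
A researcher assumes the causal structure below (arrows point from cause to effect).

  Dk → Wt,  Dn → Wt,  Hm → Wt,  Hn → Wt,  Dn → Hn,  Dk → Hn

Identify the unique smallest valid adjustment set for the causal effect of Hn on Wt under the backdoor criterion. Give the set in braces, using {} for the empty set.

{Dk, Dn}

Variables eligible for adjustment (non-descendants of Hn, excluding Hn and Wt): {Dk, Dn, Hm}.
Backdoor paths from Hn to Wt:
  P1: Hn <- Dk -> Wt
  P2: Hn <- Dn -> Wt
The empty set is not sufficient: P1 (Hn <- Dk -> Wt) has no collider blocking it and no conditioned non-collider, so it is open.
Try {Dk, Dn}:
  P1: blocked at fork node Dk ∈ conditioning set.
  P2: blocked at fork node Dn ∈ conditioning set.
{Dk, Dn} contains no descendant of Hn and blocks every backdoor path.
Every element of {Dk, Dn} is needed (dropping Dk leaves P1 open; dropping Dn leaves P2 open), so no proper subset is valid.
Among all size-2 subsets of the eligible variables, only {Dk, Dn} blocks every backdoor path, so it is the unique smallest valid adjustment set.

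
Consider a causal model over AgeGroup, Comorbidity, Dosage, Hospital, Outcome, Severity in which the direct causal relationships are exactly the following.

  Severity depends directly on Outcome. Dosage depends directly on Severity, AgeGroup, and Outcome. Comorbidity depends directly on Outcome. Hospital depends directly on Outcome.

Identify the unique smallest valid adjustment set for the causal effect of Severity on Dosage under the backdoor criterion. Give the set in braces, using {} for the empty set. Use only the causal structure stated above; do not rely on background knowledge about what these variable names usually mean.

{Outcome}

Variables eligible for adjustment (non-descendants of Severity, excluding Severity and Dosage): {AgeGroup, Comorbidity, Hospital, Outcome}.
Backdoor paths from Severity to Dosage:
  P1: Severity <- Outcome -> Dosage
The empty set is not sufficient: P1 (Severity <- Outcome -> Dosage) has no collider blocking it and no conditioned non-collider, so it is open.
Try {Outcome}:
  P1: blocked at fork node Outcome ∈ conditioning set.
{Outcome} contains no descendant of Severity and blocks every backdoor path.
No other singleton works — e.g. {AgeGroup} leaves P1 open — so {Outcome} is the unique smallest valid adjustment set.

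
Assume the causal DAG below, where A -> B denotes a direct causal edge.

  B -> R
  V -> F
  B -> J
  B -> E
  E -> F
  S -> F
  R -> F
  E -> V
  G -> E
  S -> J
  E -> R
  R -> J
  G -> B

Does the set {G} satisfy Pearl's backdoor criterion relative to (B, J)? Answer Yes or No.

Backdoor paths from B to J (paths whose first edge points into B):
  P1: B <- G -> E -> V -> F <- S -> J
  P2: B <- G -> E -> V -> F <- R -> J
  P3: B <- G -> E -> R -> F <- S -> J
  P4: B <- G -> E -> R -> J
  P5: B <- G -> E -> F <- S -> J
  P6: B <- G -> E -> F <- R -> J
Condition 1 (no descendant of B in the set): holds — descendants of B are {E, F, J, R, V}; none are in {G}.
Condition 2 (every backdoor path blocked by {G}):
  P1: blocked at fork node G ∈ conditioning set.
  P2: blocked at fork node G ∈ conditioning set.
  P3: blocked at fork node G ∈ conditioning set.
  P4: blocked at fork node G ∈ conditioning set.
  P5: blocked at fork node G ∈ conditioning set.
  P6: blocked at fork node G ∈ conditioning set.
{G} satisfies the backdoor criterion.

Yes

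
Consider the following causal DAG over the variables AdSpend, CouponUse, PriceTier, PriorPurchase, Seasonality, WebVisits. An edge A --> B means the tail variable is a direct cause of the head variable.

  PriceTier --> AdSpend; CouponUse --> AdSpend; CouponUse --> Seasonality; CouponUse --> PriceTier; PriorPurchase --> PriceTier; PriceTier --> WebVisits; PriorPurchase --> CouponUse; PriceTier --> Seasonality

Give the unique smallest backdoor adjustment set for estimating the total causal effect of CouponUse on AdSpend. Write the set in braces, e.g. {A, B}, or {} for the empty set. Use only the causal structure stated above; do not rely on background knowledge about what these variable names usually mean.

{PriorPurchase}

Variables eligible for adjustment (non-descendants of CouponUse, excluding CouponUse and AdSpend): {PriorPurchase}.
Backdoor paths from CouponUse to AdSpend:
  P1: CouponUse <- PriorPurchase -> PriceTier -> AdSpend
The empty set is not sufficient: P1 (CouponUse <- PriorPurchase -> PriceTier -> AdSpend) has no collider blocking it and no conditioned non-collider, so it is open.
Try {PriorPurchase}:
  P1: blocked at fork node PriorPurchase ∈ conditioning set.
{PriorPurchase} contains no descendant of CouponUse and blocks every backdoor path.
{PriorPurchase} is the unique smallest valid adjustment set.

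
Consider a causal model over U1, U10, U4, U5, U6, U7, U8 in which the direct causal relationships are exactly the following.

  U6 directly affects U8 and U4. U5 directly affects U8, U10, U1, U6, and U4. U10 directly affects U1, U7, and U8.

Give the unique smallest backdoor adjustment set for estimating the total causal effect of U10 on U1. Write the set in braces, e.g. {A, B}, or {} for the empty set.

Variables eligible for adjustment (non-descendants of U10, excluding U10 and U1): {U4, U5, U6}.
Backdoor paths from U10 to U1:
  P1: U10 <- U5 -> U1
The empty set is not sufficient: P1 (U10 <- U5 -> U1) has no collider blocking it and no conditioned non-collider, so it is open.
Try {U5}:
  P1: blocked at fork node U5 ∈ conditioning set.
{U5} contains no descendant of U10 and blocks every backdoor path.
No other singleton works — e.g. {U6} leaves P1 open — so {U5} is the unique smallest valid adjustment set.

{U5}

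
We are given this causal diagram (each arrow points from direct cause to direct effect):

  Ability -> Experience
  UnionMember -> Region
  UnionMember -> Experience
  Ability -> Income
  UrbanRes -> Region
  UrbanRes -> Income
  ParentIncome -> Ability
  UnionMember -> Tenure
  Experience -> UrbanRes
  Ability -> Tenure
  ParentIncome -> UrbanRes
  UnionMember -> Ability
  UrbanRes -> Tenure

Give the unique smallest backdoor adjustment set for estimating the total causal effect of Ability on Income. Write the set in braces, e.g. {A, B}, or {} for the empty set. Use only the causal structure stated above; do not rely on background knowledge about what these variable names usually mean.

Variables eligible for adjustment (non-descendants of Ability, excluding Ability and Income): {ParentIncome, UnionMember}.
Backdoor paths from Ability to Income:
  P1: Ability <- UnionMember -> Experience -> UrbanRes -> Income
  P2: Ability <- UnionMember -> Region <- UrbanRes -> Income
  P3: Ability <- UnionMember -> Tenure <- UrbanRes -> Income
  P4: Ability <- ParentIncome -> UrbanRes -> Income
The empty set is not sufficient: P1 (Ability <- UnionMember -> Experience -> UrbanRes -> Income) has no collider blocking it and no conditioned non-collider, so it is open.
Try {ParentIncome, UnionMember}:
  P1: blocked at fork node UnionMember ∈ conditioning set.
  P2: blocked at fork node UnionMember ∈ conditioning set.
  P3: blocked at fork node UnionMember ∈ conditioning set.
  P4: blocked at fork node ParentIncome ∈ conditioning set.
{ParentIncome, UnionMember} contains no descendant of Ability and blocks every backdoor path.
Every element of {ParentIncome, UnionMember} is needed (dropping ParentIncome leaves P4 open; dropping UnionMember leaves P1 open), so no proper subset is valid.
Among all size-2 subsets of the eligible variables, only {ParentIncome, UnionMember} blocks every backdoor path, so it is the unique smallest valid adjustment set.

{ParentIncome, UnionMember}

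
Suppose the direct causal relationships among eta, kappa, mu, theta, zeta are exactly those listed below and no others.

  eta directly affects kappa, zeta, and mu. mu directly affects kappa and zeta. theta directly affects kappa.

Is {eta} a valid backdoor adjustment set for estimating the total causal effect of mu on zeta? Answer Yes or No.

Backdoor paths from mu to zeta (paths whose first edge points into mu):
  P1: mu <- eta -> zeta
Condition 1 (no descendant of mu in the set): holds — descendants of mu are {kappa, zeta}; none are in {eta}.
Condition 2 (every backdoor path blocked by {eta}):
  P1: blocked at fork node eta ∈ conditioning set.
{eta} satisfies the backdoor criterion.

Yes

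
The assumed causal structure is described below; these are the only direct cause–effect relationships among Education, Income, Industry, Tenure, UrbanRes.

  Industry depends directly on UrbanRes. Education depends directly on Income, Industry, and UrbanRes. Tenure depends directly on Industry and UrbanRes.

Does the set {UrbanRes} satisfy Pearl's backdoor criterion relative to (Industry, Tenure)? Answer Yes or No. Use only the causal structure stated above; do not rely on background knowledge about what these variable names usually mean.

Yes

Backdoor paths from Industry to Tenure (paths whose first edge points into Industry):
  P1: Industry <- UrbanRes -> Tenure
Condition 1 (no descendant of Industry in the set): holds — descendants of Industry are {Education, Tenure}; none are in {UrbanRes}.
Condition 2 (every backdoor path blocked by {UrbanRes}):
  P1: blocked at fork node UrbanRes ∈ conditioning set.
{UrbanRes} satisfies the backdoor criterion.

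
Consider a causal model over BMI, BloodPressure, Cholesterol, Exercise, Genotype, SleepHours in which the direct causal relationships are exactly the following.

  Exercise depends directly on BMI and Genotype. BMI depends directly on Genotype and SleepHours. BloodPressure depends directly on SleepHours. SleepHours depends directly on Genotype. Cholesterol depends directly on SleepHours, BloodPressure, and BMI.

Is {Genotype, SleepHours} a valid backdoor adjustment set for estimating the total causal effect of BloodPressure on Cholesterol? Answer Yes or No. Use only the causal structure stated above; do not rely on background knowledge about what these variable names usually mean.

Yes

Backdoor paths from BloodPressure to Cholesterol (paths whose first edge points into BloodPressure):
  P1: BloodPressure <- SleepHours <- Genotype -> BMI -> Cholesterol
  P2: BloodPressure <- SleepHours <- Genotype -> Exercise <- BMI -> Cholesterol
  P3: BloodPressure <- SleepHours -> BMI -> Cholesterol
  P4: BloodPressure <- SleepHours -> Cholesterol
Condition 1 (no descendant of BloodPressure in the set): holds — descendants of BloodPressure are {Cholesterol}; none are in {Genotype, SleepHours}.
Condition 2 (every backdoor path blocked by {Genotype, SleepHours}):
  P1: blocked at chain node SleepHours ∈ conditioning set.
  P2: blocked at chain node SleepHours ∈ conditioning set.
  P3: blocked at fork node SleepHours ∈ conditioning set.
  P4: blocked at fork node SleepHours ∈ conditioning set.
{Genotype, SleepHours} satisfies the backdoor criterion.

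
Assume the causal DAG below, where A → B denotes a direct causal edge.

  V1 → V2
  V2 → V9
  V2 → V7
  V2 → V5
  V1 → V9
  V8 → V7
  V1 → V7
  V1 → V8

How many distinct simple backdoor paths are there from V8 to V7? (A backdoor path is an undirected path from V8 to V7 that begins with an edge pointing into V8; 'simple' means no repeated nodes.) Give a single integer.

3

A backdoor path from V8 to V7 is any simple undirected path whose first edge points into V8 (i.e. leaves V8 via a parent).
Parents of V8: {V1}.
Enumerating:
  P1: V8 <- V1 -> V2 -> V7
  P2: V8 <- V1 -> V9 <- V2 -> V7
  P3: V8 <- V1 -> V7
That exhausts the simple backdoor paths. Count: 3.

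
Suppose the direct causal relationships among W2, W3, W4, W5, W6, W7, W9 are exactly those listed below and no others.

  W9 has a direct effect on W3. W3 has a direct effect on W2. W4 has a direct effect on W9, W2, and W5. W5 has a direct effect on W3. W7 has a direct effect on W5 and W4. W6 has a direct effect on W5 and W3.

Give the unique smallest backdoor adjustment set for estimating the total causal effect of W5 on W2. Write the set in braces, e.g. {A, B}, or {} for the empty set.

{W4, W6}

Variables eligible for adjustment (non-descendants of W5, excluding W5 and W2): {W4, W6, W7, W9}.
Backdoor paths from W5 to W2:
  P1: W5 <- W7 -> W4 -> W9 -> W3 -> W2
  P2: W5 <- W7 -> W4 -> W2
  P3: W5 <- W6 -> W3 <- W9 <- W4 -> W2
  P4: W5 <- W6 -> W3 -> W2
  P5: W5 <- W4 -> W9 -> W3 -> W2
  P6: W5 <- W4 -> W2
The empty set is not sufficient: P1 (W5 <- W7 -> W4 -> W9 -> W3 -> W2) has no collider blocking it and no conditioned non-collider, so it is open.
Try {W4, W6}:
  P1: blocked at chain node W4 ∈ conditioning set.
  P2: blocked at chain node W4 ∈ conditioning set.
  P3: blocked at fork node W6 ∈ conditioning set.
  P4: blocked at fork node W6 ∈ conditioning set.
  P5: blocked at fork node W4 ∈ conditioning set.
  P6: blocked at fork node W4 ∈ conditioning set.
{W4, W6} contains no descendant of W5 and blocks every backdoor path.
Every element of {W4, W6} is needed (dropping W4 leaves P1 open; dropping W6 leaves P4 open), so no proper subset is valid.
Among all size-2 subsets of the eligible variables, only {W4, W6} blocks every backdoor path, so it is the unique smallest valid adjustment set.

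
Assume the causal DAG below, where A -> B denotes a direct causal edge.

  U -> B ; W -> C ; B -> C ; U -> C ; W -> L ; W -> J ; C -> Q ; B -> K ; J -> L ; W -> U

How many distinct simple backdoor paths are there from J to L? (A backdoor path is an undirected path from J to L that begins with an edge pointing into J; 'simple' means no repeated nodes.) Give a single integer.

A backdoor path from J to L is any simple undirected path whose first edge points into J (i.e. leaves J via a parent).
Parents of J: {W}.
Enumerating:
  P1: J <- W -> L
That exhausts the simple backdoor paths. Count: 1.

1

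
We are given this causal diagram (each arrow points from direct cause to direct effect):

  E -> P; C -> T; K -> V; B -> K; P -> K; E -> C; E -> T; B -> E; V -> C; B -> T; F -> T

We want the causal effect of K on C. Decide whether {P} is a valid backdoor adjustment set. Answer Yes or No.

No

Backdoor paths from K to C (paths whose first edge points into K):
  P1: K <- B -> E -> C
  P2: K <- B -> E -> T <- C
  P3: K <- B -> T <- E -> C
  P4: K <- B -> T <- C
  P5: K <- P <- E <- B -> T <- C
  P6: K <- P <- E -> C
  P7: K <- P <- E -> T <- C
Condition 1 (no descendant of K in the set): holds — descendants of K are {C, T, V}; none are in {P}.
Condition 2 (every backdoor path blocked by {P}):
  P1: open — no interior node is in the conditioning set.
  P2: blocked at collider T (neither it nor any descendant is in the conditioning set).
  P3: blocked at collider T (neither it nor any descendant is in the conditioning set).
  P4: blocked at collider T (neither it nor any descendant is in the conditioning set).
  P5: blocked at chain node P ∈ conditioning set.
  P6: blocked at chain node P ∈ conditioning set.
  P7: blocked at chain node P ∈ conditioning set.
{P} does not satisfy the backdoor criterion.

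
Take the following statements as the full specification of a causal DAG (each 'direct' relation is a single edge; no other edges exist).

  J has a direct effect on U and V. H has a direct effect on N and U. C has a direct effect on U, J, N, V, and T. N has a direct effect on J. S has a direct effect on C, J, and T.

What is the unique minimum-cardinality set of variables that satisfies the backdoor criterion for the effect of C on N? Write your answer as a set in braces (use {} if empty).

Variables eligible for adjustment (non-descendants of C, excluding C and N): {H, S}.
Backdoor paths from C to N:
  P1: C <- S -> J <- N
  P2: C <- S -> J -> U <- H -> N
Each backdoor path contains an unconditioned collider, so every path is already blocked with the empty conditioning set:
  P1: blocked at collider J (neither it nor any descendant is in the conditioning set).
  P2: blocked at collider U (neither it nor any descendant is in the conditioning set).
The empty set is therefore the unique smallest valid set.

{}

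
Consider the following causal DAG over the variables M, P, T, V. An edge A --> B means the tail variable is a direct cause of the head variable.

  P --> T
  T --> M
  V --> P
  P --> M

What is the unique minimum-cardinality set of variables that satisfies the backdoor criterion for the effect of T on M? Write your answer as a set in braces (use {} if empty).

Variables eligible for adjustment (non-descendants of T, excluding T and M): {P, V}.
Backdoor paths from T to M:
  P1: T <- P -> M
The empty set is not sufficient: P1 (T <- P -> M) has no collider blocking it and no conditioned non-collider, so it is open.
Try {P}:
  P1: blocked at fork node P ∈ conditioning set.
{P} contains no descendant of T and blocks every backdoor path.
No other singleton works — e.g. {V} leaves P1 open — so {P} is the unique smallest valid adjustment set.

{P}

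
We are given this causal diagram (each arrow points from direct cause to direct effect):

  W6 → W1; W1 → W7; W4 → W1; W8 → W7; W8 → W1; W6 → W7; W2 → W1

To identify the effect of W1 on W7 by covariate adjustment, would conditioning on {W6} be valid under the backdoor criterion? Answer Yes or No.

No

Backdoor paths from W1 to W7 (paths whose first edge points into W1):
  P1: W1 <- W8 -> W7
  P2: W1 <- W6 -> W7
Condition 1 (no descendant of W1 in the set): holds — descendants of W1 are {W7}; none are in {W6}.
Condition 2 (every backdoor path blocked by {W6}):
  P1: open — no interior node is in the conditioning set.
  P2: blocked at fork node W6 ∈ conditioning set.
{W6} does not satisfy the backdoor criterion.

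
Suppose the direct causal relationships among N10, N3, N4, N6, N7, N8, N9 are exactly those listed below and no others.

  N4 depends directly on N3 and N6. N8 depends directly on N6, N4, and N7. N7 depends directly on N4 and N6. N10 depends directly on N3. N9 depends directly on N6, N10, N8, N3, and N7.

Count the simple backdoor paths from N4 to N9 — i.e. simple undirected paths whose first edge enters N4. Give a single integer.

7

A backdoor path from N4 to N9 is any simple undirected path whose first edge points into N4 (i.e. leaves N4 via a parent).
Parents of N4: {N3, N6}.
Enumerating:
  P1: N4 <- N3 -> N10 -> N9
  P2: N4 <- N3 -> N9
  P3: N4 <- N6 -> N7 -> N8 -> N9
  P4: N4 <- N6 -> N7 -> N9
  P5: N4 <- N6 -> N8 <- N7 -> N9
  P6: N4 <- N6 -> N8 -> N9
  P7: N4 <- N6 -> N9
That exhausts the simple backdoor paths. Count: 7.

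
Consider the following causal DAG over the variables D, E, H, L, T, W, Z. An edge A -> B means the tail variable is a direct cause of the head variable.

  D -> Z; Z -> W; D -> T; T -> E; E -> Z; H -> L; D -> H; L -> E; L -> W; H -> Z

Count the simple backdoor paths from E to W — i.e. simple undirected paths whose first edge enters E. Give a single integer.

A backdoor path from E to W is any simple undirected path whose first edge points into E (i.e. leaves E via a parent).
Parents of E: {L, T}.
Enumerating:
  P1: E <- T <- D -> H -> L -> W
  P2: E <- T <- D -> H -> Z -> W
  P3: E <- T <- D -> Z <- H -> L -> W
  P4: E <- T <- D -> Z -> W
  P5: E <- L <- H <- D -> Z -> W
  P6: E <- L <- H -> Z -> W
  P7: E <- L -> W
That exhausts the simple backdoor paths. Count: 7.

7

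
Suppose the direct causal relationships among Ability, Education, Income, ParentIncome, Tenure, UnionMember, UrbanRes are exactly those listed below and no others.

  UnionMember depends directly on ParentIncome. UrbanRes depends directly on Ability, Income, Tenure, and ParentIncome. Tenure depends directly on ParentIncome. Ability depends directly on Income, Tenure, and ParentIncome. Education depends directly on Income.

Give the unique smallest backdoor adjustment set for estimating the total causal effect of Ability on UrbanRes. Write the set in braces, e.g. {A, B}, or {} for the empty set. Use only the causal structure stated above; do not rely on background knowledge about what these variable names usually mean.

{Income, ParentIncome, Tenure}

Variables eligible for adjustment (non-descendants of Ability, excluding Ability and UrbanRes): {Education, Income, ParentIncome, Tenure, UnionMember}.
Backdoor paths from Ability to UrbanRes:
  P1: Ability <- ParentIncome -> Tenure -> UrbanRes
  P2: Ability <- ParentIncome -> UrbanRes
  P3: Ability <- Tenure <- ParentIncome -> UrbanRes
  P4: Ability <- Tenure -> UrbanRes
  P5: Ability <- Income -> UrbanRes
The empty set is not sufficient: P1 (Ability <- ParentIncome -> Tenure -> UrbanRes) has no collider blocking it and no conditioned non-collider, so it is open.
Try {Income, ParentIncome, Tenure}:
  P1: blocked at fork node ParentIncome ∈ conditioning set.
  P2: blocked at fork node ParentIncome ∈ conditioning set.
  P3: blocked at chain node Tenure ∈ conditioning set.
  P4: blocked at fork node Tenure ∈ conditioning set.
  P5: blocked at fork node Income ∈ conditioning set.
{Income, ParentIncome, Tenure} contains no descendant of Ability and blocks every backdoor path.
Every element of {Income, ParentIncome, Tenure} is needed (dropping Income leaves P5 open; dropping ParentIncome leaves P2 open; dropping Tenure leaves P4 open), so no proper subset is valid.
Among all size-3 subsets of the eligible variables, only {Income, ParentIncome, Tenure} blocks every backdoor path, so it is the unique smallest valid adjustment set.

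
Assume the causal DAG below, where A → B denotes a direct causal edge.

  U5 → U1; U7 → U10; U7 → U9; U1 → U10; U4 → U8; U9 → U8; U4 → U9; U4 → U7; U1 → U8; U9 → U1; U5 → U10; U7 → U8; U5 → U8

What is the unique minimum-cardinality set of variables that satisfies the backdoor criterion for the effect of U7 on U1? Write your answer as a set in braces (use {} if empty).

{U4}

Variables eligible for adjustment (non-descendants of U7, excluding U7 and U1): {U4, U5}.
Backdoor paths from U7 to U1:
  P1: U7 <- U4 -> U9 -> U1
  P2: U7 <- U4 -> U9 -> U8 <- U5 -> U1
  P3: U7 <- U4 -> U9 -> U8 <- U5 -> U10 <- U1
  P4: U7 <- U4 -> U9 -> U8 <- U1
  P5: U7 <- U4 -> U8 <- U5 -> U1
  P6: U7 <- U4 -> U8 <- U5 -> U10 <- U1
  P7: U7 <- U4 -> U8 <- U9 -> U1
  P8: U7 <- U4 -> U8 <- U1
The empty set is not sufficient: P1 (U7 <- U4 -> U9 -> U1) has no collider blocking it and no conditioned non-collider, so it is open.
Try {U4}:
  P1: blocked at fork node U4 ∈ conditioning set.
  P2: blocked at fork node U4 ∈ conditioning set.
  P3: blocked at fork node U4 ∈ conditioning set.
  P4: blocked at fork node U4 ∈ conditioning set.
  P5: blocked at fork node U4 ∈ conditioning set.
  P6: blocked at fork node U4 ∈ conditioning set.
  P7: blocked at fork node U4 ∈ conditioning set.
  P8: blocked at fork node U4 ∈ conditioning set.
{U4} contains no descendant of U7 and blocks every backdoor path.
No other singleton works — e.g. {U5} leaves P1 open — so {U4} is the unique smallest valid adjustment set.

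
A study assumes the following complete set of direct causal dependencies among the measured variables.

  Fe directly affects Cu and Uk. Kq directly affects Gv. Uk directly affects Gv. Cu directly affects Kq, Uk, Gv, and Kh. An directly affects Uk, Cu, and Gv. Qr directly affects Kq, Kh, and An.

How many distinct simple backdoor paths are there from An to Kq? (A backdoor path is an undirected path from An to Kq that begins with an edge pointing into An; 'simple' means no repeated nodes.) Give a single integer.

A backdoor path from An to Kq is any simple undirected path whose first edge points into An (i.e. leaves An via a parent).
Parents of An: {Qr}.
Enumerating:
  P1: An <- Qr -> Kh <- Cu <- Fe -> Uk -> Gv <- Kq
  P2: An <- Qr -> Kh <- Cu -> Kq
  P3: An <- Qr -> Kh <- Cu -> Uk -> Gv <- Kq
  P4: An <- Qr -> Kh <- Cu -> Gv <- Kq
  P5: An <- Qr -> Kq
That exhausts the simple backdoor paths. Count: 5.

5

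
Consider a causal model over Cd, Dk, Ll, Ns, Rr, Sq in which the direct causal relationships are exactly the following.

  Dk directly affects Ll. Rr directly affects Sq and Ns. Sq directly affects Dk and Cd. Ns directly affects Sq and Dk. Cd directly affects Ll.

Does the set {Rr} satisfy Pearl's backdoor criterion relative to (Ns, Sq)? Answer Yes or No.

Yes

Backdoor paths from Ns to Sq (paths whose first edge points into Ns):
  P1: Ns <- Rr -> Sq
Condition 1 (no descendant of Ns in the set): holds — descendants of Ns are {Cd, Dk, Ll, Sq}; none are in {Rr}.
Condition 2 (every backdoor path blocked by {Rr}):
  P1: blocked at fork node Rr ∈ conditioning set.
{Rr} satisfies the backdoor criterion.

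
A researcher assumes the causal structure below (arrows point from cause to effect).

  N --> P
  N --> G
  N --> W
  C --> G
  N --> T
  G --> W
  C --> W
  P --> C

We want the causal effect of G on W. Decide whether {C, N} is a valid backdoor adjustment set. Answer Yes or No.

Backdoor paths from G to W (paths whose first edge points into G):
  P1: G <- N -> P -> C -> W
  P2: G <- N -> W
  P3: G <- C <- P <- N -> W
  P4: G <- C -> W
Condition 1 (no descendant of G in the set): holds — descendants of G are {W}; none are in {C, N}.
Condition 2 (every backdoor path blocked by {C, N}):
  P1: blocked at fork node N ∈ conditioning set.
  P2: blocked at fork node N ∈ conditioning set.
  P3: blocked at chain node C ∈ conditioning set.
  P4: blocked at fork node C ∈ conditioning set.
{C, N} satisfies the backdoor criterion.

Yes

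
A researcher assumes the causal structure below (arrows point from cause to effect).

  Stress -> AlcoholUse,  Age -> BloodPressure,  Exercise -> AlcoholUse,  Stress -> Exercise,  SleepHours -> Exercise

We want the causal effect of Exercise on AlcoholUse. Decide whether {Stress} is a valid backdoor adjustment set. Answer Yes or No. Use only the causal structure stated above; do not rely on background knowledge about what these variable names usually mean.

Yes

Backdoor paths from Exercise to AlcoholUse (paths whose first edge points into Exercise):
  P1: Exercise <- Stress -> AlcoholUse
Condition 1 (no descendant of Exercise in the set): holds — descendants of Exercise are {AlcoholUse}; none are in {Stress}.
Condition 2 (every backdoor path blocked by {Stress}):
  P1: blocked at fork node Stress ∈ conditioning set.
{Stress} satisfies the backdoor criterion.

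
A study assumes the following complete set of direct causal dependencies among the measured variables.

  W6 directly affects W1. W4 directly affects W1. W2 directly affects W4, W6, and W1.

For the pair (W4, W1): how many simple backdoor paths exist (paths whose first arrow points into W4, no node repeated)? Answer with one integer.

2

A backdoor path from W4 to W1 is any simple undirected path whose first edge points into W4 (i.e. leaves W4 via a parent).
Parents of W4: {W2}.
Enumerating:
  P1: W4 <- W2 -> W6 -> W1
  P2: W4 <- W2 -> W1
That exhausts the simple backdoor paths. Count: 2.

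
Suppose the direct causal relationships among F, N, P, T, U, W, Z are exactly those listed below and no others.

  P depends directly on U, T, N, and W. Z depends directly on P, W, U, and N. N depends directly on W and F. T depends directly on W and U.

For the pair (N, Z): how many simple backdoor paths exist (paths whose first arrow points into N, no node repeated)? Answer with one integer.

8

A backdoor path from N to Z is any simple undirected path whose first edge points into N (i.e. leaves N via a parent).
Parents of N: {F, W}.
Enumerating:
  P1: N <- W -> T <- U -> P -> Z
  P2: N <- W -> T <- U -> Z
  P3: N <- W -> T -> P <- U -> Z
  P4: N <- W -> T -> P -> Z
  P5: N <- W -> P <- U -> Z
  P6: N <- W -> P <- T <- U -> Z
  P7: N <- W -> P -> Z
  P8: N <- W -> Z
That exhausts the simple backdoor paths. Count: 8.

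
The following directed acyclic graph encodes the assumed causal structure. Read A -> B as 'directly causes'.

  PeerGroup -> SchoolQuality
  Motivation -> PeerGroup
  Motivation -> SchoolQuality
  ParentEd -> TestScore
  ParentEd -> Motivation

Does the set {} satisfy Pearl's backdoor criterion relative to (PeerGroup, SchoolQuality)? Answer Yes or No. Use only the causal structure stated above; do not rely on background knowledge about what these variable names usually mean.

Backdoor paths from PeerGroup to SchoolQuality (paths whose first edge points into PeerGroup):
  P1: PeerGroup <- Motivation -> SchoolQuality
Condition 1 (no descendant of PeerGroup in the set): holds — descendants of PeerGroup are {SchoolQuality}; none are in {}.
Condition 2 (every backdoor path blocked by {}):
  P1: open — no interior node is in the conditioning set.
{} does not satisfy the backdoor criterion.

No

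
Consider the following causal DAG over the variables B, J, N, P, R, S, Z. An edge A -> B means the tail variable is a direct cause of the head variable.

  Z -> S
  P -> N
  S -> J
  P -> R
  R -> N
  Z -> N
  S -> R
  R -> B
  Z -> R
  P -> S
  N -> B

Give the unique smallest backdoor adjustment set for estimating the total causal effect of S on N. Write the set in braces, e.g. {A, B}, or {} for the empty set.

Variables eligible for adjustment (non-descendants of S, excluding S and N): {P, Z}.
Backdoor paths from S to N:
  P1: S <- P -> R <- Z -> N
  P2: S <- P -> R -> N
  P3: S <- P -> R -> B <- N
  P4: S <- P -> N
  P5: S <- Z -> R <- P -> N
  P6: S <- Z -> R -> N
  P7: S <- Z -> R -> B <- N
  P8: S <- Z -> N
The empty set is not sufficient: P2 (S <- P -> R -> N) has no collider blocking it and no conditioned non-collider, so it is open.
Try {P, Z}:
  P1: blocked at fork node P ∈ conditioning set.
  P2: blocked at fork node P ∈ conditioning set.
  P3: blocked at fork node P ∈ conditioning set.
  P4: blocked at fork node P ∈ conditioning set.
  P5: blocked at fork node Z ∈ conditioning set.
  P6: blocked at fork node Z ∈ conditioning set.
  P7: blocked at fork node Z ∈ conditioning set.
  P8: blocked at fork node Z ∈ conditioning set.
{P, Z} contains no descendant of S and blocks every backdoor path.
Every element of {P, Z} is needed (dropping P leaves P2 open; dropping Z leaves P6 open), so no proper subset is valid.
Among all size-2 subsets of the eligible variables, only {P, Z} blocks every backdoor path, so it is the unique smallest valid adjustment set.

{P, Z}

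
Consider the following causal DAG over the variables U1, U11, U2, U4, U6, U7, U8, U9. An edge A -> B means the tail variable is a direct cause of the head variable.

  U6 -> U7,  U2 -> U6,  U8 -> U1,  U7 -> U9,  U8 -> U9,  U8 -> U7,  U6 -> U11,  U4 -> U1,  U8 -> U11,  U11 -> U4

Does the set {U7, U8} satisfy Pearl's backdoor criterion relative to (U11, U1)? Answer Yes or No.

Yes

Backdoor paths from U11 to U1 (paths whose first edge points into U11):
  P1: U11 <- U6 -> U7 <- U8 -> U1
  P2: U11 <- U6 -> U7 -> U9 <- U8 -> U1
  P3: U11 <- U8 -> U1
Condition 1 (no descendant of U11 in the set): holds — descendants of U11 are {U1, U4}; none are in {U7, U8}.
Condition 2 (every backdoor path blocked by {U7, U8}):
  P1: blocked at fork node U8 ∈ conditioning set.
  P2: blocked at chain node U7 ∈ conditioning set.
  P3: blocked at fork node U8 ∈ conditioning set.
{U7, U8} satisfies the backdoor criterion.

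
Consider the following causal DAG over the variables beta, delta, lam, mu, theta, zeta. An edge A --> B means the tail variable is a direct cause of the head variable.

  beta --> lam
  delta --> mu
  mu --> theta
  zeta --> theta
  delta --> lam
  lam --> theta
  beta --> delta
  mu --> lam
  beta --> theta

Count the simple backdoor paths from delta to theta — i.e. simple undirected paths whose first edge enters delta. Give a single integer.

A backdoor path from delta to theta is any simple undirected path whose first edge points into delta (i.e. leaves delta via a parent).
Parents of delta: {beta}.
Enumerating:
  P1: delta <- beta -> lam <- mu -> theta
  P2: delta <- beta -> lam -> theta
  P3: delta <- beta -> theta
That exhausts the simple backdoor paths. Count: 3.

3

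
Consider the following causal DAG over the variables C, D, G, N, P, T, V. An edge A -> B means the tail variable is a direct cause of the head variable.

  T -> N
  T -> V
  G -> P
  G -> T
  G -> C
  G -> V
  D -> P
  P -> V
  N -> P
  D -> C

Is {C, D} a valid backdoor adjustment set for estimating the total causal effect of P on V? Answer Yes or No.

Backdoor paths from P to V (paths whose first edge points into P):
  P1: P <- G -> T -> V
  P2: P <- G -> V
  P3: P <- D -> C <- G -> T -> V
  P4: P <- D -> C <- G -> V
  P5: P <- N <- T <- G -> V
  P6: P <- N <- T -> V
Condition 1 (no descendant of P in the set): holds — descendants of P are {V}; none are in {C, D}.
Condition 2 (every backdoor path blocked by {C, D}):
  P1: open — no interior node is in the conditioning set.
  P2: open — no interior node is in the conditioning set.
  P3: blocked at fork node D ∈ conditioning set.
  P4: blocked at fork node D ∈ conditioning set.
  P5: open — no interior node is in the conditioning set.
  P6: open — no interior node is in the conditioning set.
{C, D} does not satisfy the backdoor criterion.

No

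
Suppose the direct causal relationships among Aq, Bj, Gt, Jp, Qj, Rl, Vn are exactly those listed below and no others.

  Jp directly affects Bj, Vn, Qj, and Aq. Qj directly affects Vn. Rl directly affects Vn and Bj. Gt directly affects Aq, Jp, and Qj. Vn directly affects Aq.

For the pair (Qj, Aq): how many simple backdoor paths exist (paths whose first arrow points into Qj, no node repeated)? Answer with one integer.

A backdoor path from Qj to Aq is any simple undirected path whose first edge points into Qj (i.e. leaves Qj via a parent).
Parents of Qj: {Gt, Jp}.
Enumerating:
  P1: Qj <- Gt -> Jp -> Vn -> Aq
  P2: Qj <- Gt -> Jp -> Aq
  P3: Qj <- Gt -> Jp -> Bj <- Rl -> Vn -> Aq
  P4: Qj <- Gt -> Aq
  P5: Qj <- Jp <- Gt -> Aq
  P6: Qj <- Jp -> Vn -> Aq
  P7: Qj <- Jp -> Aq
  P8: Qj <- Jp -> Bj <- Rl -> Vn -> Aq
That exhausts the simple backdoor paths. Count: 8.

8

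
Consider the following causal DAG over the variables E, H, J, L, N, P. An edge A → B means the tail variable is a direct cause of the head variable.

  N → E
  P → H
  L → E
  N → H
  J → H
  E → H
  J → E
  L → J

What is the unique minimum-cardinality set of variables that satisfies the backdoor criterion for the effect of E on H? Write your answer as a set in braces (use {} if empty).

Variables eligible for adjustment (non-descendants of E, excluding E and H): {J, L, N, P}.
Backdoor paths from E to H:
  P1: E <- L -> J -> H
  P2: E <- N -> H
  P3: E <- J -> H
The empty set is not sufficient: P1 (E <- L -> J -> H) has no collider blocking it and no conditioned non-collider, so it is open.
Try {J, N}:
  P1: blocked at chain node J ∈ conditioning set.
  P2: blocked at fork node N ∈ conditioning set.
  P3: blocked at fork node J ∈ conditioning set.
{J, N} contains no descendant of E and blocks every backdoor path.
Every element of {J, N} is needed (dropping J leaves P1 open; dropping N leaves P2 open), so no proper subset is valid.
Among all size-2 subsets of the eligible variables, only {J, N} blocks every backdoor path, so it is the unique smallest valid adjustment set.

{J, N}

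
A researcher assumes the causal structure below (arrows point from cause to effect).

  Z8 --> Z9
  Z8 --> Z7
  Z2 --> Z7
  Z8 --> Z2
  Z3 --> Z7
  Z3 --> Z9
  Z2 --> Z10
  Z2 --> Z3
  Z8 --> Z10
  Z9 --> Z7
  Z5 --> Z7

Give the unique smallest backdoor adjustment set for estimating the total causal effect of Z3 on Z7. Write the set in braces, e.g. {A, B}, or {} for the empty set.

Variables eligible for adjustment (non-descendants of Z3, excluding Z3 and Z7): {Z10, Z2, Z5, Z8}.
Backdoor paths from Z3 to Z7:
  P1: Z3 <- Z2 <- Z8 -> Z9 -> Z7
  P2: Z3 <- Z2 <- Z8 -> Z7
  P3: Z3 <- Z2 -> Z7
  P4: Z3 <- Z2 -> Z10 <- Z8 -> Z9 -> Z7
  P5: Z3 <- Z2 -> Z10 <- Z8 -> Z7
The empty set is not sufficient: P1 (Z3 <- Z2 <- Z8 -> Z9 -> Z7) has no collider blocking it and no conditioned non-collider, so it is open.
Try {Z2}:
  P1: blocked at chain node Z2 ∈ conditioning set.
  P2: blocked at chain node Z2 ∈ conditioning set.
  P3: blocked at fork node Z2 ∈ conditioning set.
  P4: blocked at fork node Z2 ∈ conditioning set.
  P5: blocked at fork node Z2 ∈ conditioning set.
{Z2} contains no descendant of Z3 and blocks every backdoor path.
No other singleton works — e.g. {Z8} leaves P3 open — so {Z2} is the unique smallest valid adjustment set.

{Z2}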